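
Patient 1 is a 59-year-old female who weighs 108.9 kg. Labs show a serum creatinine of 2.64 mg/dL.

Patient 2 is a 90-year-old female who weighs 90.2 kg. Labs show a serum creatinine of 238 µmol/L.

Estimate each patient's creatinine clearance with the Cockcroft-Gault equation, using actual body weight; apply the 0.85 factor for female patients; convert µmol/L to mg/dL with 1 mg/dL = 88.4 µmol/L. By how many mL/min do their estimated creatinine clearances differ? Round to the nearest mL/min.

20 mL/min

Patient 1: CrCl = (140 − 59) × 108.9 / (72 × 2.64) × 0.85 = 8820.9 / 190.08 × 0.85 ≈ 39.4 mL/min
Patient 2: SCr = 238 / 88.4 = 2.692 mg/dL
Patient 2: CrCl = (140 − 90) × 90.2 / (72 × 2.692) × 0.85 = 4510.0 / 193.82 × 0.85 ≈ 19.8 mL/min
|39.4 − 19.8| = 19.6 mL/min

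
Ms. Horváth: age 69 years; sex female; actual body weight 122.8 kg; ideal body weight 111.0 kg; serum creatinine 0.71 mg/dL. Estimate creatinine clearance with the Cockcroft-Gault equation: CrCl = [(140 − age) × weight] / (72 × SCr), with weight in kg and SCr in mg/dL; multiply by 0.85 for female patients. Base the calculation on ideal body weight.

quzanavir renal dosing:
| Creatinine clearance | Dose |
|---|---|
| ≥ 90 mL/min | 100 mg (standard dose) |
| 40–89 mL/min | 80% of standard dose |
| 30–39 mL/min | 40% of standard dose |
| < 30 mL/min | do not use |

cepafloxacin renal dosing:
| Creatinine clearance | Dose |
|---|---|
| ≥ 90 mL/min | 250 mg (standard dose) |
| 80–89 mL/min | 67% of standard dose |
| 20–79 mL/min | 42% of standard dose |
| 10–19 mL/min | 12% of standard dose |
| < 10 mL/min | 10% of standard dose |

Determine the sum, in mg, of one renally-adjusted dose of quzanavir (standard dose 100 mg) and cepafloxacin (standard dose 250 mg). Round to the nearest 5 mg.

CrCl = (140 − 69) × 111 / (72 × 0.71) × 0.85 = 7881.0 / 51.12 × 0.85 ≈ 131.0 mL/min
CrCl ≈ 131 mL/min.
quzanavir: ≥ 90 mL/min → 100% of 100 mg = 100 mg.
cepafloxacin: ≥ 90 mL/min → 100% of 250 mg = 250 mg.
Total = 100 + 250 = 350 mg.

350 mg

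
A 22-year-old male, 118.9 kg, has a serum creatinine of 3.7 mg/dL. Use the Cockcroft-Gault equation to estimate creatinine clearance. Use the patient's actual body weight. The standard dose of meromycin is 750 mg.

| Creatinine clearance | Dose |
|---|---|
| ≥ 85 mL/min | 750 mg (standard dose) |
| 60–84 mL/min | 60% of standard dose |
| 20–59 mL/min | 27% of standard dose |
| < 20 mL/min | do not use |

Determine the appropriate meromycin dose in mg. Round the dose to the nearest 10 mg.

CrCl = (140 − 22) × 118.9 / (72 × 3.7) = 14030.2 / 266.40 ≈ 52.7 mL/min
CrCl ≈ 53 mL/min → bracket 20–59 mL/min.
27% of 750 mg = 202.5 mg → 200 mg

200 mg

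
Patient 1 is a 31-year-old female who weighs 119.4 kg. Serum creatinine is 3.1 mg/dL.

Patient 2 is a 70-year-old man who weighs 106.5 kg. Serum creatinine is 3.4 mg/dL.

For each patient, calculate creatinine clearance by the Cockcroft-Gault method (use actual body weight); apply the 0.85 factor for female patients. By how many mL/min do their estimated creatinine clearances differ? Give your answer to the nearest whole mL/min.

Patient 1: CrCl = (140 − 31) × 119.4 / (72 × 3.1) × 0.85 = 13014.6 / 223.20 × 0.85 ≈ 49.6 mL/min
Patient 2: CrCl = (140 − 70) × 106.5 / (72 × 3.4) = 7455.0 / 244.80 ≈ 30.5 mL/min
|49.6 − 30.5| = 19.1 mL/min

19 mL/min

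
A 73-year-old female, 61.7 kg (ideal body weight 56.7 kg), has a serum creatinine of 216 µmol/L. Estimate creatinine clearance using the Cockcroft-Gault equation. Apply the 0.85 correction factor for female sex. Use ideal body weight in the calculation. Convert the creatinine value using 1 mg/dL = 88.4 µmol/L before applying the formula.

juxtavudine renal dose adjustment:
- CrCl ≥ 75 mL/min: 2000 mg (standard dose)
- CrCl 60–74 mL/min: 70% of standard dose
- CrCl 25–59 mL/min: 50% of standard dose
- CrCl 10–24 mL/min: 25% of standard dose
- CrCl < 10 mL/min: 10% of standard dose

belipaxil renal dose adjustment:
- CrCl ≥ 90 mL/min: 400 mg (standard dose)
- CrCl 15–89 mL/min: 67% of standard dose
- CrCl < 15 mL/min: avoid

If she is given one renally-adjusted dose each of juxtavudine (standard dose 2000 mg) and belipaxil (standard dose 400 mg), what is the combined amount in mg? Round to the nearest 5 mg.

SCr = 216 / 88.4 = 2.443 mg/dL
CrCl = (140 − 73) × 56.7 / (72 × 2.443) × 0.85 = 3798.9 / 175.90 × 0.85 ≈ 18.4 mL/min
CrCl ≈ 18 mL/min.
juxtavudine: 10–24 mL/min → 25% of 2000 mg = 500 mg.
belipaxil: 15–89 mL/min → 67% of 400 mg = 268 mg.
Total = 500 + 268 = 768 mg.

770 mg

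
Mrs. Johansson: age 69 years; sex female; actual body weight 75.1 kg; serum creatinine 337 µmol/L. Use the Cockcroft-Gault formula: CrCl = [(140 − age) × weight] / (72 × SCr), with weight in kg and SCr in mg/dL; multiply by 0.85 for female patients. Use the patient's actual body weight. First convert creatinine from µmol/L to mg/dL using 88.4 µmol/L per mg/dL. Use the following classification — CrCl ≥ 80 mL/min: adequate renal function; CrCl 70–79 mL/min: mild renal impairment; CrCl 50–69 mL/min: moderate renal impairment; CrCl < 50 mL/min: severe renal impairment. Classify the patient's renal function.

severe renal impairment

SCr = 337 / 88.4 = 3.812 mg/dL
CrCl = (140 − 69) × 75.1 / (72 × 3.812) × 0.85 = 5332.1 / 274.46 × 0.85 ≈ 16.5 mL/min
17 mL/min falls in the 'severe renal impairment' range.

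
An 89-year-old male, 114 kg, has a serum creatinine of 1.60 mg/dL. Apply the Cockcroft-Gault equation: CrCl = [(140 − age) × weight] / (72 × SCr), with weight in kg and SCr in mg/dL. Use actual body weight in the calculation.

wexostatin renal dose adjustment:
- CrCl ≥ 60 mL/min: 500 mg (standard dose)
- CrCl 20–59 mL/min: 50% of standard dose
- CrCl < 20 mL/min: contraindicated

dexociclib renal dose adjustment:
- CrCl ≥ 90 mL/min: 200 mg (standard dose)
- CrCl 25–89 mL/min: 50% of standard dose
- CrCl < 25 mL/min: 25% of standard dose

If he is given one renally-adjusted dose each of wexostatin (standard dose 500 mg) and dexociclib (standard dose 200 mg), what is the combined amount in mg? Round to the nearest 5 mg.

CrCl = (140 − 89) × 114 / (72 × 1.6) = 5814.0 / 115.20 ≈ 50.5 mL/min
CrCl ≈ 50 mL/min.
wexostatin: 20–59 mL/min → 50% of 500 mg = 250 mg.
dexociclib: 25–89 mL/min → 50% of 200 mg = 100 mg.
Total = 250 + 100 = 350 mg.

350 mg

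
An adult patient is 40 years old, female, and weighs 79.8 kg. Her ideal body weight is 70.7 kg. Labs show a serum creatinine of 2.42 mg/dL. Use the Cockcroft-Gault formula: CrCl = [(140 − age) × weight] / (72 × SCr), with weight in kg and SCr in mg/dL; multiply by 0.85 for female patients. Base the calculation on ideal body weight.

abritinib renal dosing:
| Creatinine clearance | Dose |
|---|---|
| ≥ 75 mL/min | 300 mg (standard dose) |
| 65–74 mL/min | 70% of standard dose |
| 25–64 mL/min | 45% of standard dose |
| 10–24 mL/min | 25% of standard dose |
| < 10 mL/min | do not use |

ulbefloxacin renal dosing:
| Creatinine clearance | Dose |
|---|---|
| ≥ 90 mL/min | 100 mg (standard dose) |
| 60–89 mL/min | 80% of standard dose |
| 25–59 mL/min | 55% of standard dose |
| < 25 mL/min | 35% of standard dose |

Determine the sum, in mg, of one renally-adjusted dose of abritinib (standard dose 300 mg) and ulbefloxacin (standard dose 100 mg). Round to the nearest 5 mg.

190 mg

CrCl = (140 − 40) × 70.7 / (72 × 2.42) × 0.85 = 7070.0 / 174.24 × 0.85 ≈ 34.5 mL/min
CrCl ≈ 34 mL/min.
abritinib: 25–64 mL/min → 45% of 300 mg = 135 mg.
ulbefloxacin: 25–59 mL/min → 55% of 100 mg = 55 mg.
Total = 135 + 55 = 190 mg.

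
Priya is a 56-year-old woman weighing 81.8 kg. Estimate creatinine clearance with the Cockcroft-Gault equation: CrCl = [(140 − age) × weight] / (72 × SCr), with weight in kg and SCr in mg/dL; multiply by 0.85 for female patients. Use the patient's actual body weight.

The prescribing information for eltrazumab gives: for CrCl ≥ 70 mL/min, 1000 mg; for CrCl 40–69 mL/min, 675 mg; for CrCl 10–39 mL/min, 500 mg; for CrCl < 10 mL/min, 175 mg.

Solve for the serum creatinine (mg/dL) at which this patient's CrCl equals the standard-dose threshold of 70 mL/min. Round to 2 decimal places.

Standard dose requires CrCl ≥ 70 mL/min.
Set (140 − 56) × 81.8 × 0.85 / (72 × SCr) = 70
SCr = (140 − 56) × 81.8 × 0.85 / (72 × 70) = 1.159 mg/dL

1.16 mg/dL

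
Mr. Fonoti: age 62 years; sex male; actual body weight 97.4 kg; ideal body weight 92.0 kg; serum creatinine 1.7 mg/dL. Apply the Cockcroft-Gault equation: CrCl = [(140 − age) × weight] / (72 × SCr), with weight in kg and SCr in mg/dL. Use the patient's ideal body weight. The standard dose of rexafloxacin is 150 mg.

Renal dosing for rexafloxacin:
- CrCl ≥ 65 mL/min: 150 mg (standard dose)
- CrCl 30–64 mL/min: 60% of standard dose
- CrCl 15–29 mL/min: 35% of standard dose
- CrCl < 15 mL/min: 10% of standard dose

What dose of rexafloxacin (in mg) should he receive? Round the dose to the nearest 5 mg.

CrCl = (140 − 62) × 92 / (72 × 1.7) = 7176.0 / 122.40 ≈ 58.6 mL/min
CrCl ≈ 59 mL/min → bracket 30–64 mL/min.
60% of 150 mg = 90 mg

90 mg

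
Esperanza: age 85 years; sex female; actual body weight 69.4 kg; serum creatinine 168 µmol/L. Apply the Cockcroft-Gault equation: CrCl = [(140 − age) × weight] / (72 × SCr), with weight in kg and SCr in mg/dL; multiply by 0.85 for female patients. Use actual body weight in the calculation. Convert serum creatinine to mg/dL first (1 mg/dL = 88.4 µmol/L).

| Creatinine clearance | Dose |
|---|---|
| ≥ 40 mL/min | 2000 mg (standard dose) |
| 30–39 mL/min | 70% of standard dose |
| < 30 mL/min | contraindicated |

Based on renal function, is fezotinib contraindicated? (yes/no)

yes

SCr = 168 / 88.4 = 1.9 mg/dL
CrCl = (140 − 85) × 69.4 / (72 × 1.9) × 0.85 = 3817.0 / 136.80 × 0.85 ≈ 23.7 mL/min
CrCl ≈ 24 mL/min, which is < 30 mL/min.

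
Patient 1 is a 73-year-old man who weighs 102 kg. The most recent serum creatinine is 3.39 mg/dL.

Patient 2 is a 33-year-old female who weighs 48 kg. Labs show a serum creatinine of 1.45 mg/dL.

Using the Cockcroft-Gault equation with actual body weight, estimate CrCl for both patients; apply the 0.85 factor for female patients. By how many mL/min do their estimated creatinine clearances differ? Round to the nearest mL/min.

Patient 1: CrCl = (140 − 73) × 102 / (72 × 3.39) = 6834.0 / 244.08 ≈ 28.0 mL/min
Patient 2: CrCl = (140 − 33) × 48 / (72 × 1.45) × 0.85 = 5136.0 / 104.40 × 0.85 ≈ 41.8 mL/min
|28.0 − 41.8| = 13.8 mL/min

14 mL/min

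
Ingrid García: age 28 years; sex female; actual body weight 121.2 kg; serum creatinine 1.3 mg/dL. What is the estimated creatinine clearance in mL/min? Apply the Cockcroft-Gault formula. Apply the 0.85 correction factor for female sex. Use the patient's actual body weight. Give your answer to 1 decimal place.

CrCl = (140 − 28) × 121.2 / (72 × 1.3) × 0.85 = 13574.4 / 93.60 × 0.85 ≈ 123.3 mL/min

123.3 mL/min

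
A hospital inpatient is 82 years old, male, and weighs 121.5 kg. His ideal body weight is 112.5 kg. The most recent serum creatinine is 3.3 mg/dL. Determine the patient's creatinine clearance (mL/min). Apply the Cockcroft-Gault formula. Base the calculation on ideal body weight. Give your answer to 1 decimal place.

27.5 mL/min

CrCl = (140 − 82) × 112.5 / (72 × 3.3) = 6525.0 / 237.60 ≈ 27.5 mL/min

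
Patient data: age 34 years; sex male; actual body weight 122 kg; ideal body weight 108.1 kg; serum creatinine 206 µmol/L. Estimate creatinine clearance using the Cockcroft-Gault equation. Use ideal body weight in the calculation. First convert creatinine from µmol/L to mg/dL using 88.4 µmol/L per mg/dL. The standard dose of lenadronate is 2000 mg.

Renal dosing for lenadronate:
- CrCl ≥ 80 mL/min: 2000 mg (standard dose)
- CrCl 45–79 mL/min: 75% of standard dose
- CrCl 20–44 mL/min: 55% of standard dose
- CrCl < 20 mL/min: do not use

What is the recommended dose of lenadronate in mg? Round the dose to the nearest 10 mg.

SCr = 206 / 88.4 = 2.33 mg/dL
CrCl = (140 − 34) × 108.1 / (72 × 2.33) = 11458.6 / 167.76 ≈ 68.3 mL/min
CrCl ≈ 68 mL/min → bracket 45–79 mL/min.
75% of 2000 mg = 1500 mg

1500 mg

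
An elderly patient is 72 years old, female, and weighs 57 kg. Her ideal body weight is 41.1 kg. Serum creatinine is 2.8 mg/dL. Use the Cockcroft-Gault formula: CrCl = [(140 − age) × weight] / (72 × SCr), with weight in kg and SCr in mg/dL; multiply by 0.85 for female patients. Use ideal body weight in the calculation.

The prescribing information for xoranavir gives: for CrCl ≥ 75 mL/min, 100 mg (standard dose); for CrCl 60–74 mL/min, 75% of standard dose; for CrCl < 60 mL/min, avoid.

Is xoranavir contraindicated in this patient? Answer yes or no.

CrCl = (140 − 72) × 41.1 / (72 × 2.8) × 0.85 = 2794.8 / 201.60 × 0.85 ≈ 11.8 mL/min
CrCl ≈ 12 mL/min, which is < 60 mL/min.

yes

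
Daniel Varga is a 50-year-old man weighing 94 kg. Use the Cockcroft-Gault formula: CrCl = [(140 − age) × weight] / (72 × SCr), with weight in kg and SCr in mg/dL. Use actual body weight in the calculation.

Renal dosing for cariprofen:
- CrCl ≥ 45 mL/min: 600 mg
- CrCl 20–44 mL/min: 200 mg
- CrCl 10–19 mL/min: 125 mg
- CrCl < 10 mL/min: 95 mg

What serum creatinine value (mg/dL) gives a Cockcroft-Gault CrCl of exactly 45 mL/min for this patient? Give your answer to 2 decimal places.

Standard dose requires CrCl ≥ 45 mL/min.
Set (140 − 50) × 94 / (72 × SCr) = 45
SCr = (140 − 50) × 94 / (72 × 45) = 2.611 mg/dL

2.61 mg/dL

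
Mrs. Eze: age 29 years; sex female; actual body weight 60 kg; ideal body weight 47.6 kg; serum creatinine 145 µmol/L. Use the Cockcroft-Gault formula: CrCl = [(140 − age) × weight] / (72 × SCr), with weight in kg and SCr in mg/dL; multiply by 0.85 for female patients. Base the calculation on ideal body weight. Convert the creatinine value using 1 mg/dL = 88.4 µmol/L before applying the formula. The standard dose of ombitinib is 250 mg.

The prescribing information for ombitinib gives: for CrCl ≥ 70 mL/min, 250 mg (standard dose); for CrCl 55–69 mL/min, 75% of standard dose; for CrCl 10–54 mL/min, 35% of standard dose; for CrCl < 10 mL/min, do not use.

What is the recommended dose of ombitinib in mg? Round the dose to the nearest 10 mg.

SCr = 145 / 88.4 = 1.64 mg/dL
CrCl = (140 − 29) × 47.6 / (72 × 1.64) × 0.85 = 5283.6 / 118.08 × 0.85 ≈ 38.0 mL/min
CrCl ≈ 38 mL/min → bracket 10–54 mL/min.
35% of 250 mg = 87.5 mg → 90 mg

90 mg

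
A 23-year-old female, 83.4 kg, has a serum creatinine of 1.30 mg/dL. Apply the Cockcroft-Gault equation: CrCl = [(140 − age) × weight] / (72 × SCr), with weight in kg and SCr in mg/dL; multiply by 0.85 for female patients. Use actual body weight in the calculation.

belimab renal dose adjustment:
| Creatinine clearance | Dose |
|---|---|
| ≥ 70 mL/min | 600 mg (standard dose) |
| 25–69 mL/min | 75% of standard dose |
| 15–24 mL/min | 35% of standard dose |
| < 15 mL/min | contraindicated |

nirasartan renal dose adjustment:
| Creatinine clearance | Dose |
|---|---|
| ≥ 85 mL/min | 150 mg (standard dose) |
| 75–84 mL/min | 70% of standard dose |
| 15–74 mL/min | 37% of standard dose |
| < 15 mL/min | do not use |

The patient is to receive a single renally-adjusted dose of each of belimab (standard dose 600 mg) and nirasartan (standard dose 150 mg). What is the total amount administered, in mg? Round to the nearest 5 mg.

CrCl = (140 − 23) × 83.4 / (72 × 1.3) × 0.85 = 9757.8 / 93.60 × 0.85 ≈ 88.6 mL/min
CrCl ≈ 89 mL/min.
belimab: ≥ 70 mL/min → 100% of 600 mg = 600 mg.
nirasartan: ≥ 85 mL/min → 100% of 150 mg = 150 mg.
Total = 600 + 150 = 750 mg.

750 mg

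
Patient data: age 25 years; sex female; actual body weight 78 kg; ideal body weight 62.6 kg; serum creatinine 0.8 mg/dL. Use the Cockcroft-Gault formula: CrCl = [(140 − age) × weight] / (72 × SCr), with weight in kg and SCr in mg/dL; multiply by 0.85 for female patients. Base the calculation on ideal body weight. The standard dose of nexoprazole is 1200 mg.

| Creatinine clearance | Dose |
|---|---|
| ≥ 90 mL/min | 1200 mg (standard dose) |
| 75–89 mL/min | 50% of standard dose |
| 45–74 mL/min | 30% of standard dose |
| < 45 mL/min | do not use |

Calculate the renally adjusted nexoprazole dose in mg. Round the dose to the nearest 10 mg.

CrCl = (140 − 25) × 62.6 / (72 × 0.8) × 0.85 = 7199.0 / 57.60 × 0.85 ≈ 106.2 mL/min
CrCl ≈ 106 mL/min → bracket ≥ 90 mL/min.
100% of 1200 mg = 1200 mg

1200 mg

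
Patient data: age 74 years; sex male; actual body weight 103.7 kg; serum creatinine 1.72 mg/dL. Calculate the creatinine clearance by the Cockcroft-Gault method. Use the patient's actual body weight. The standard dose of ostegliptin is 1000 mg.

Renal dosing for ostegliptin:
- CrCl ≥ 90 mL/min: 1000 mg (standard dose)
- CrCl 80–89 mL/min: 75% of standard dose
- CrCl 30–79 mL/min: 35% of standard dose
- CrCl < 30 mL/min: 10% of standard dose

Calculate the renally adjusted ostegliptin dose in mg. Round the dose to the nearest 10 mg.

350 mg

CrCl = (140 − 74) × 103.7 / (72 × 1.72) = 6844.2 / 123.84 ≈ 55.3 mL/min
CrCl ≈ 55 mL/min → bracket 30–79 mL/min.
35% of 1000 mg = 350 mg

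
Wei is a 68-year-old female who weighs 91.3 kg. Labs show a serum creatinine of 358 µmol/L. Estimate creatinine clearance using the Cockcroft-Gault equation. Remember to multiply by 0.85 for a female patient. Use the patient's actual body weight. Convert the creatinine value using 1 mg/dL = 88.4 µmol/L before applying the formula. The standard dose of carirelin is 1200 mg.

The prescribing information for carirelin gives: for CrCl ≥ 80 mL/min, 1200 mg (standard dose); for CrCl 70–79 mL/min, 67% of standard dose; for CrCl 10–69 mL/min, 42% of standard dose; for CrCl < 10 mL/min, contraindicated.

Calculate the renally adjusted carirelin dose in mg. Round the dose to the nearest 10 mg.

500 mg

SCr = 358 / 88.4 = 4.05 mg/dL
CrCl = (140 − 68) × 91.3 / (72 × 4.05) × 0.85 = 6573.6 / 291.60 × 0.85 ≈ 19.2 mL/min
CrCl ≈ 19 mL/min → bracket 10–69 mL/min.
42% of 1200 mg = 504 mg → 500 mg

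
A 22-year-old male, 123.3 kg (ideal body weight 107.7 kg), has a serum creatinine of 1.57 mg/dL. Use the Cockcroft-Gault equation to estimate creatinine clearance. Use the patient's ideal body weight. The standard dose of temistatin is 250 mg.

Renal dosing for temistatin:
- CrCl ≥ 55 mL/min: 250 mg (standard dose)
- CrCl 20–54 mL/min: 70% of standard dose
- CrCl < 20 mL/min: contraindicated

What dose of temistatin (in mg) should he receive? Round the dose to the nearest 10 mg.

250 mg

CrCl = (140 − 22) × 107.7 / (72 × 1.57) = 12708.6 / 113.04 ≈ 112.4 mL/min
CrCl ≈ 112 mL/min → bracket ≥ 55 mL/min.
100% of 250 mg = 250 mg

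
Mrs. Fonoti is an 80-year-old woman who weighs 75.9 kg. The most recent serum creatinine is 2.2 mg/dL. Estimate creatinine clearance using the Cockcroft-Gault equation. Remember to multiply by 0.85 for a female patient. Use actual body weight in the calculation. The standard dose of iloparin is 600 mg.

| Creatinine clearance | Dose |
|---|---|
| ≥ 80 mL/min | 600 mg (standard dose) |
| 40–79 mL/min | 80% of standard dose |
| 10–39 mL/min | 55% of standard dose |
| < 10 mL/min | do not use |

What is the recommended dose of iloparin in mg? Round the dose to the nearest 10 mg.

CrCl = (140 − 80) × 75.9 / (72 × 2.2) × 0.85 = 4554.0 / 158.40 × 0.85 ≈ 24.4 mL/min
CrCl ≈ 24 mL/min → bracket 10–39 mL/min.
55% of 600 mg = 330 mg

330 mg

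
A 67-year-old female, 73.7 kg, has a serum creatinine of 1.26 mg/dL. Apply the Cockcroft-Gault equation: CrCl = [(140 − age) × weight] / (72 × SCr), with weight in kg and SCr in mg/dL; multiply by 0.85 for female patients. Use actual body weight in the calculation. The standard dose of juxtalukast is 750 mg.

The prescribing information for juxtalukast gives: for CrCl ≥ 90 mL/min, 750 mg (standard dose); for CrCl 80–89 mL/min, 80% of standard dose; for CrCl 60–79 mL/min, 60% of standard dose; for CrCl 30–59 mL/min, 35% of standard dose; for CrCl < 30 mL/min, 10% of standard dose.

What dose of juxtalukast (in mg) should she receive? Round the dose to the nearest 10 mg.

260 mg

CrCl = (140 − 67) × 73.7 / (72 × 1.26) × 0.85 = 5380.1 / 90.72 × 0.85 ≈ 50.4 mL/min
CrCl ≈ 50 mL/min → bracket 30–59 mL/min.
35% of 750 mg = 262.5 mg → 260 mg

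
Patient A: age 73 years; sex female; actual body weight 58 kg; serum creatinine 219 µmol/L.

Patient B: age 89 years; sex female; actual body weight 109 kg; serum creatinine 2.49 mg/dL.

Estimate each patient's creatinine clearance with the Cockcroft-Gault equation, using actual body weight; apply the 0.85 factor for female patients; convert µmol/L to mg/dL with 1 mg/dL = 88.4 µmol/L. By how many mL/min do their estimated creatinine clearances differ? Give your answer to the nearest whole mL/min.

8 mL/min

Patient A: SCr = 219 / 88.4 = 2.477 mg/dL
Patient A: CrCl = (140 − 73) × 58 / (72 × 2.477) × 0.85 = 3886.0 / 178.34 × 0.85 ≈ 18.5 mL/min
Patient B: CrCl = (140 − 89) × 109 / (72 × 2.49) × 0.85 = 5559.0 / 179.28 × 0.85 ≈ 26.4 mL/min
|18.5 − 26.4| = 7.9 mL/min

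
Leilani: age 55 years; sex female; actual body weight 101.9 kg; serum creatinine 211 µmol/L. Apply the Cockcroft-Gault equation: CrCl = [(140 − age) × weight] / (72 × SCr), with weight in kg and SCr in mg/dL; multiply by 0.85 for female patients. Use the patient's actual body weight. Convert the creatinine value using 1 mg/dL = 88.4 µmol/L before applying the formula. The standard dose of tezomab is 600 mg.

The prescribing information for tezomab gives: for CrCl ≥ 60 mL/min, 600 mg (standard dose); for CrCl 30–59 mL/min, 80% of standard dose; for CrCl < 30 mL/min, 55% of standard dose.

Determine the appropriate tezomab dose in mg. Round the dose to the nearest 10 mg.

480 mg

SCr = 211 / 88.4 = 2.387 mg/dL
CrCl = (140 − 55) × 101.9 / (72 × 2.387) × 0.85 = 8661.5 / 171.86 × 0.85 ≈ 42.8 mL/min
CrCl ≈ 43 mL/min → bracket 30–59 mL/min.
80% of 600 mg = 480 mg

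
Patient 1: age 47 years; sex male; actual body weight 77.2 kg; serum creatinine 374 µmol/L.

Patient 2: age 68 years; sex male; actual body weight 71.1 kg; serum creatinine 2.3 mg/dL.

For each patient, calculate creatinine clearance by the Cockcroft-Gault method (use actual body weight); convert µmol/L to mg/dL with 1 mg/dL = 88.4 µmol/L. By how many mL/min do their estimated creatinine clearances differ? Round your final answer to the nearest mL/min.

7 mL/min

Patient 1: SCr = 374 / 88.4 = 4.231 mg/dL
Patient 1: CrCl = (140 − 47) × 77.2 / (72 × 4.231) = 7179.6 / 304.63 ≈ 23.6 mL/min
Patient 2: CrCl = (140 − 68) × 71.1 / (72 × 2.3) = 5119.2 / 165.60 ≈ 30.9 mL/min
|23.6 − 30.9| = 7.3 mL/min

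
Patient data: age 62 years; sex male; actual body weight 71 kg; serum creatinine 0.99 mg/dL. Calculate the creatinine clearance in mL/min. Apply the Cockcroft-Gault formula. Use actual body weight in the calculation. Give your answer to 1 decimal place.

CrCl = (140 − 62) × 71 / (72 × 0.99) = 5538.0 / 71.28 ≈ 77.7 mL/min

77.7 mL/min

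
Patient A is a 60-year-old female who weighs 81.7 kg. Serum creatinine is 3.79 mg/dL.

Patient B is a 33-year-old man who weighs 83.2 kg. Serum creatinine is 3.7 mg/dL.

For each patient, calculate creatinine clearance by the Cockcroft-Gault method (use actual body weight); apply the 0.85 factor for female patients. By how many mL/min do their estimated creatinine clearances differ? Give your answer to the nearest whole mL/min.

Patient A: CrCl = (140 − 60) × 81.7 / (72 × 3.79) × 0.85 = 6536.0 / 272.88 × 0.85 ≈ 20.4 mL/min
Patient B: CrCl = (140 − 33) × 83.2 / (72 × 3.7) = 8902.4 / 266.40 ≈ 33.4 mL/min
|20.4 − 33.4| = 13.0 mL/min

13 mL/min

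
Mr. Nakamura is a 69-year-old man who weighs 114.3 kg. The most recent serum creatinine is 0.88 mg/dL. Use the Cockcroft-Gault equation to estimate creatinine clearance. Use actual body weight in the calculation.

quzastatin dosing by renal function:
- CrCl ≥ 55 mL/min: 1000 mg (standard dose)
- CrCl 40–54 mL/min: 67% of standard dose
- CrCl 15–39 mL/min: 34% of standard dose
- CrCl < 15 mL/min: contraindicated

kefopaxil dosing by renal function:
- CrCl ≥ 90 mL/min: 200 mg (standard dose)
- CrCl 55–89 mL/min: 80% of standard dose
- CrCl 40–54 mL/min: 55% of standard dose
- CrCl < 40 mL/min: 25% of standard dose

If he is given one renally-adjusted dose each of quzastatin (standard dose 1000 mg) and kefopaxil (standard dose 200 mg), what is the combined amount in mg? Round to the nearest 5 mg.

CrCl = (140 − 69) × 114.3 / (72 × 0.88) = 8115.3 / 63.36 ≈ 128.1 mL/min
CrCl ≈ 128 mL/min.
quzastatin: ≥ 55 mL/min → 100% of 1000 mg = 1000 mg.
kefopaxil: ≥ 90 mL/min → 100% of 200 mg = 200 mg.
Total = 1000 + 200 = 1200 mg.

1200 mg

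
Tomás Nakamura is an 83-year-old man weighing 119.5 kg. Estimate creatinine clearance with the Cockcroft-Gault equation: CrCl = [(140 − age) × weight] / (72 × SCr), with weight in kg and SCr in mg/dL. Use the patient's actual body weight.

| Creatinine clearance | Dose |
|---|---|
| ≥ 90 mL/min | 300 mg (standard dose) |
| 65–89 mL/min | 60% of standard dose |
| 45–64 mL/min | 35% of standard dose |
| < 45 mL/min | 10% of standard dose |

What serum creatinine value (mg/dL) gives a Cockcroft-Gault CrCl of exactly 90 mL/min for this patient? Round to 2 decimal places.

1.05 mg/dL

Standard dose requires CrCl ≥ 90 mL/min.
Set (140 − 83) × 119.5 / (72 × SCr) = 90
SCr = (140 − 83) × 119.5 / (72 × 90) = 1.051 mg/dL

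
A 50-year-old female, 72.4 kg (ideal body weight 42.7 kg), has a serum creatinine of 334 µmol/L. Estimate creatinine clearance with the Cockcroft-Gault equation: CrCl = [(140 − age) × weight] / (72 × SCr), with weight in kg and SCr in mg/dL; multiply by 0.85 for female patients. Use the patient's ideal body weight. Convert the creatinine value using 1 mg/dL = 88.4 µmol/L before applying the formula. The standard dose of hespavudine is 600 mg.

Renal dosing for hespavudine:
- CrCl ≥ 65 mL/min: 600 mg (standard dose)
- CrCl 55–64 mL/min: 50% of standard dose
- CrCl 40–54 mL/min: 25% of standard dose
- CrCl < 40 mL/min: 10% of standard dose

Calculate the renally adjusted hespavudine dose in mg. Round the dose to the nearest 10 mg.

SCr = 334 / 88.4 = 3.778 mg/dL
CrCl = (140 − 50) × 42.7 / (72 × 3.778) × 0.85 = 3843.0 / 272.02 × 0.85 ≈ 12.0 mL/min
CrCl ≈ 12 mL/min → bracket < 40 mL/min.
10% of 600 mg = 60 mg

60 mg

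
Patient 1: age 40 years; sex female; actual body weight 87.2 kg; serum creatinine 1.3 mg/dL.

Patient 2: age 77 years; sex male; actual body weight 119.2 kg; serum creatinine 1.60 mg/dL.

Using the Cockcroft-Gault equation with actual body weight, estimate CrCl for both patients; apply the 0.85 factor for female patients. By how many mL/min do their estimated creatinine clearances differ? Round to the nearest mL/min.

Patient 1: CrCl = (140 − 40) × 87.2 / (72 × 1.3) × 0.85 = 8720.0 / 93.60 × 0.85 ≈ 79.2 mL/min
Patient 2: CrCl = (140 − 77) × 119.2 / (72 × 1.6) = 7509.6 / 115.20 ≈ 65.2 mL/min
|79.2 − 65.2| = 14.0 mL/min

14 mL/min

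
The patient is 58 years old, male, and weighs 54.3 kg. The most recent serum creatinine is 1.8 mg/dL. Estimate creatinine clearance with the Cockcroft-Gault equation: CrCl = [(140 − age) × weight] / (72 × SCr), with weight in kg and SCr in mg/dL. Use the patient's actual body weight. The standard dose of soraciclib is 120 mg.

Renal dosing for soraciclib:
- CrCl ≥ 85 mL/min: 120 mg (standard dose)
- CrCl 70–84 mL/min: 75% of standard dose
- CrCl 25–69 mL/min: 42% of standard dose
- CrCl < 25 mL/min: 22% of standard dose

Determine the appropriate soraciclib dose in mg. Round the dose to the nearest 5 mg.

50 mg

CrCl = (140 − 58) × 54.3 / (72 × 1.8) = 4452.6 / 129.60 ≈ 34.4 mL/min
CrCl ≈ 34 mL/min → bracket 25–69 mL/min.
42% of 120 mg = 50.4 mg → 50 mg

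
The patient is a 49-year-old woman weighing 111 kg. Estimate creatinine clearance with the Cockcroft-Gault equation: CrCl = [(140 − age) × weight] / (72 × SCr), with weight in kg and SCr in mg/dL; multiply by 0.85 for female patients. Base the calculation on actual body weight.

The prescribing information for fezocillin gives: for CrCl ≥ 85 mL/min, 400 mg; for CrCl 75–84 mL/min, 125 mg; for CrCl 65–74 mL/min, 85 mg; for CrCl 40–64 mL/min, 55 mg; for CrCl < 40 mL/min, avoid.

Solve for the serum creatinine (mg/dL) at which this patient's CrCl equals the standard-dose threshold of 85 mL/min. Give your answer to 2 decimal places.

Standard dose requires CrCl ≥ 85 mL/min.
Set (140 − 49) × 111 × 0.85 / (72 × SCr) = 85
SCr = (140 − 49) × 111 × 0.85 / (72 × 85) = 1.403 mg/dL

1.40 mg/dL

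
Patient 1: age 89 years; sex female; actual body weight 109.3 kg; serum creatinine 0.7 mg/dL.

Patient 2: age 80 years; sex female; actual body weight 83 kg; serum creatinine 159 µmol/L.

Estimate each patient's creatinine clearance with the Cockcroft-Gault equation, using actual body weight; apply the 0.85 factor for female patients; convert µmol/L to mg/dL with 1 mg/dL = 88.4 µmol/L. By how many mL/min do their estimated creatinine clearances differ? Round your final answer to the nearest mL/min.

Patient 1: CrCl = (140 − 89) × 109.3 / (72 × 0.7) × 0.85 = 5574.3 / 50.40 × 0.85 ≈ 94.0 mL/min
Patient 2: SCr = 159 / 88.4 = 1.799 mg/dL
Patient 2: CrCl = (140 − 80) × 83 / (72 × 1.799) × 0.85 = 4980.0 / 129.53 × 0.85 ≈ 32.7 mL/min
|94.0 − 32.7| = 61.3 mL/min

61 mL/min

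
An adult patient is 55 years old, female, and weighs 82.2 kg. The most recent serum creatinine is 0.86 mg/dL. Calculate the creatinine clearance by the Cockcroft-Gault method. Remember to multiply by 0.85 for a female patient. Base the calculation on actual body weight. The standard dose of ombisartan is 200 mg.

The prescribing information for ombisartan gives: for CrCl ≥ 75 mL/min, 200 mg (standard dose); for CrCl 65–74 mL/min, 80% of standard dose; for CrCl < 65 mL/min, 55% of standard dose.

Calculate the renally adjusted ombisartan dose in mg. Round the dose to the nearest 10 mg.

CrCl = (140 − 55) × 82.2 / (72 × 0.86) × 0.85 = 6987.0 / 61.92 × 0.85 ≈ 95.9 mL/min
CrCl ≈ 96 mL/min → bracket ≥ 75 mL/min.
100% of 200 mg = 200 mg

200 mg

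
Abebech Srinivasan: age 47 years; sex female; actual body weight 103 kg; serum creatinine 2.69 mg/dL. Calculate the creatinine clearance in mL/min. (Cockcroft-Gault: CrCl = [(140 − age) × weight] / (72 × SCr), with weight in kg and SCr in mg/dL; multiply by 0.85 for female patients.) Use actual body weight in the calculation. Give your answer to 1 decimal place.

CrCl = (140 − 47) × 103 / (72 × 2.69) × 0.85 = 9579.0 / 193.68 × 0.85 ≈ 42.0 mL/min

42.0 mL/min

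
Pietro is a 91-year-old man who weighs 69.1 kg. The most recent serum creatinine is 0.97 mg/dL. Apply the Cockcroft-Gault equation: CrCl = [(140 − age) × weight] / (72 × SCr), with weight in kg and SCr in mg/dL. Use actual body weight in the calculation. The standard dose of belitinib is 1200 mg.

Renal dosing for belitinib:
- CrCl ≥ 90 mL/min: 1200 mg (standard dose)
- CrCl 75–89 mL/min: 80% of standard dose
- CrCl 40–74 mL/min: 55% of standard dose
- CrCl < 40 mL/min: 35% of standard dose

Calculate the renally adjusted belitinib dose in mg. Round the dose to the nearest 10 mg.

660 mg

CrCl = (140 − 91) × 69.1 / (72 × 0.97) = 3385.9 / 69.84 ≈ 48.5 mL/min
CrCl ≈ 48 mL/min → bracket 40–74 mL/min.
55% of 1200 mg = 660 mg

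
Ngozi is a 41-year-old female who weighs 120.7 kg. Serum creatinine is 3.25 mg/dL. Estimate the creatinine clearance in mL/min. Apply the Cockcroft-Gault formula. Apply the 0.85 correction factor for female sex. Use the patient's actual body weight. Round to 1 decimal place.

CrCl = (140 − 41) × 120.7 / (72 × 3.25) × 0.85 = 11949.3 / 234.00 × 0.85 ≈ 43.4 mL/min

43.4 mL/min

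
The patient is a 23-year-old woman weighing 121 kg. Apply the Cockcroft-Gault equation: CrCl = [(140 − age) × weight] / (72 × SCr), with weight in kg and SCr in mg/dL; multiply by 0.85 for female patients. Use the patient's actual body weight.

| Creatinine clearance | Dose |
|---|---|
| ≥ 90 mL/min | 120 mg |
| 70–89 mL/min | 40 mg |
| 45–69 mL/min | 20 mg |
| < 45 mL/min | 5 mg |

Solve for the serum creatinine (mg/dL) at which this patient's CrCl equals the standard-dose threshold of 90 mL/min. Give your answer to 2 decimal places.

1.86 mg/dL

Standard dose requires CrCl ≥ 90 mL/min.
Set (140 − 23) × 121 × 0.85 / (72 × SCr) = 90
SCr = (140 − 23) × 121 × 0.85 / (72 × 90) = 1.857 mg/dL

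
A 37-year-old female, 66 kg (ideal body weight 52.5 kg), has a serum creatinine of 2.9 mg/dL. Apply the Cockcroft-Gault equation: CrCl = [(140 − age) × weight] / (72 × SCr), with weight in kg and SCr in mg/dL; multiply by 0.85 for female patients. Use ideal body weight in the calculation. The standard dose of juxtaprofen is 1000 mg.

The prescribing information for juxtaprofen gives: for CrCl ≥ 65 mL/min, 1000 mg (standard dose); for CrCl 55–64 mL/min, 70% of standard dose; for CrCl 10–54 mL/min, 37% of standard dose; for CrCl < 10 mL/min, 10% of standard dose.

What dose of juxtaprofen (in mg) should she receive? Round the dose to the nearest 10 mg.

CrCl = (140 − 37) × 52.5 / (72 × 2.9) × 0.85 = 5407.5 / 208.80 × 0.85 ≈ 22.0 mL/min
CrCl ≈ 22 mL/min → bracket 10–54 mL/min.
37% of 1000 mg = 370 mg

370 mg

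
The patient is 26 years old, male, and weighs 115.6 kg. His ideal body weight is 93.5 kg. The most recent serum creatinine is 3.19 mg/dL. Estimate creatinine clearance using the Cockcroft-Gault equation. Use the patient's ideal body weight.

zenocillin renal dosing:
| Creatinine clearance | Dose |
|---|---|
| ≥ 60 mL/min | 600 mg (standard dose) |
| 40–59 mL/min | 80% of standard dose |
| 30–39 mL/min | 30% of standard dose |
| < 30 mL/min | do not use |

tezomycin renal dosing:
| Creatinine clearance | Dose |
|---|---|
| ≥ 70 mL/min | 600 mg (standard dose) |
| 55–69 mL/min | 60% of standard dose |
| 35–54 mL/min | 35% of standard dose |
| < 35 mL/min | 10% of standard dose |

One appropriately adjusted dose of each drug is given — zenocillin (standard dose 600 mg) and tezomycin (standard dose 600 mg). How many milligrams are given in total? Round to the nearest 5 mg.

CrCl = (140 − 26) × 93.5 / (72 × 3.19) = 10659.0 / 229.68 ≈ 46.4 mL/min
CrCl ≈ 46 mL/min.
zenocillin: 40–59 mL/min → 80% of 600 mg = 480 mg.
tezomycin: 35–54 mL/min → 35% of 600 mg = 210 mg.
Total = 480 + 210 = 690 mg.

690 mg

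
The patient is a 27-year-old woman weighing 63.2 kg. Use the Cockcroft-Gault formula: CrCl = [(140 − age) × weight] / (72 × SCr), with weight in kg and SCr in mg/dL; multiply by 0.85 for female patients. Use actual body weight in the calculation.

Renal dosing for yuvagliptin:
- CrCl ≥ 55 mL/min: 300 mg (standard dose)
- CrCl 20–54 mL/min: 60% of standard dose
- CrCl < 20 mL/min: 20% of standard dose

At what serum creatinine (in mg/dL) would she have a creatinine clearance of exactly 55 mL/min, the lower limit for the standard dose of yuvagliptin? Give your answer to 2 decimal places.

1.53 mg/dL

Standard dose requires CrCl ≥ 55 mL/min.
Set (140 − 27) × 63.2 × 0.85 / (72 × SCr) = 55
SCr = (140 − 27) × 63.2 × 0.85 / (72 × 55) = 1.533 mg/dL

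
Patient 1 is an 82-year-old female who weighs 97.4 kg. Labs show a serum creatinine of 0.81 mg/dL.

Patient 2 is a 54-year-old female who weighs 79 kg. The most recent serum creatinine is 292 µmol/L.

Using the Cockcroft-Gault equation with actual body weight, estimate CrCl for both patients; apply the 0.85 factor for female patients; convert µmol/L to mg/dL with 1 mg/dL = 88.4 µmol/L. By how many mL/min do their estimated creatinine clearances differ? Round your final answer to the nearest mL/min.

58 mL/min

Patient 1: CrCl = (140 − 82) × 97.4 / (72 × 0.81) × 0.85 = 5649.2 / 58.32 × 0.85 ≈ 82.3 mL/min
Patient 2: SCr = 292 / 88.4 = 3.303 mg/dL
Patient 2: CrCl = (140 − 54) × 79 / (72 × 3.303) × 0.85 = 6794.0 / 237.82 × 0.85 ≈ 24.3 mL/min
|82.3 − 24.3| = 58.0 mL/min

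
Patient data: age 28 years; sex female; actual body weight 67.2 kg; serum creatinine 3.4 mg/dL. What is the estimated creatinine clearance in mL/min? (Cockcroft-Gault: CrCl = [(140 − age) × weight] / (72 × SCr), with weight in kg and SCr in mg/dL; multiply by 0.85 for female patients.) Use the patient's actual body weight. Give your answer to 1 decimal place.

CrCl = (140 − 28) × 67.2 / (72 × 3.4) × 0.85 = 7526.4 / 244.80 × 0.85 ≈ 26.1 mL/min

26.1 mL/min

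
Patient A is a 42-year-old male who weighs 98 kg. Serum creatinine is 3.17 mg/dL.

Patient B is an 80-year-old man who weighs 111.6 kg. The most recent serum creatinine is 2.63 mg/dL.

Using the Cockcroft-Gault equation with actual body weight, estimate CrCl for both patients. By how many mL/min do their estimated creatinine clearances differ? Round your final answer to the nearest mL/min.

Patient A: CrCl = (140 − 42) × 98 / (72 × 3.17) = 9604.0 / 228.24 ≈ 42.1 mL/min
Patient B: CrCl = (140 − 80) × 111.6 / (72 × 2.63) = 6696.0 / 189.36 ≈ 35.4 mL/min
|42.1 − 35.4| = 6.7 mL/min

7 mL/min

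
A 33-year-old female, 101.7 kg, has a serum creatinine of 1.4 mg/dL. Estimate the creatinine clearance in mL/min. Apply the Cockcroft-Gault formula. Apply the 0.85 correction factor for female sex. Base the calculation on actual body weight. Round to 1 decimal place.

CrCl = (140 − 33) × 101.7 / (72 × 1.4) × 0.85 = 10881.9 / 100.80 × 0.85 ≈ 91.8 mL/min

91.8 mL/min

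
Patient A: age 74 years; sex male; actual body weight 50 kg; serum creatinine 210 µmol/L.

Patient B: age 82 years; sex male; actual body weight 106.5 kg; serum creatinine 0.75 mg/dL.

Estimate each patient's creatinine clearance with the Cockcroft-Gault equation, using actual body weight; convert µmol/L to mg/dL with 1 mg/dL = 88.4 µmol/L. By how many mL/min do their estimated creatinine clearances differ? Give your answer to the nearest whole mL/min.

Patient A: SCr = 210 / 88.4 = 2.376 mg/dL
Patient A: CrCl = (140 − 74) × 50 / (72 × 2.376) = 3300.0 / 171.07 ≈ 19.3 mL/min
Patient B: CrCl = (140 − 82) × 106.5 / (72 × 0.75) = 6177.0 / 54.00 ≈ 114.4 mL/min
|19.3 − 114.4| = 95.1 mL/min

95 mL/min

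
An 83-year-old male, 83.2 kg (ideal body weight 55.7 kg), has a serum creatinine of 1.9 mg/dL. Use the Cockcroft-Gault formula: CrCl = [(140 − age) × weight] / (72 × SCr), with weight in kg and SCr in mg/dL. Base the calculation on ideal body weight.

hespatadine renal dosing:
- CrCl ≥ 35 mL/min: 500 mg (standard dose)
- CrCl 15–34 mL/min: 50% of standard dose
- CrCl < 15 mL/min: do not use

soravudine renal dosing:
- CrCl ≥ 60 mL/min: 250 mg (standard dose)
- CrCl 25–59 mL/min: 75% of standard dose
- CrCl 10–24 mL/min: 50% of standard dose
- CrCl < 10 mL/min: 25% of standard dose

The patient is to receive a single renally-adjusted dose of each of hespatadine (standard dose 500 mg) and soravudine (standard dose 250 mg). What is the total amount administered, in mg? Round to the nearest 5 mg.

375 mg

CrCl = (140 − 83) × 55.7 / (72 × 1.9) = 3174.9 / 136.80 ≈ 23.2 mL/min
CrCl ≈ 23 mL/min.
hespatadine: 15–34 mL/min → 50% of 500 mg = 250 mg.
soravudine: 10–24 mL/min → 50% of 250 mg = 125 mg.
Total = 250 + 125 = 375 mg.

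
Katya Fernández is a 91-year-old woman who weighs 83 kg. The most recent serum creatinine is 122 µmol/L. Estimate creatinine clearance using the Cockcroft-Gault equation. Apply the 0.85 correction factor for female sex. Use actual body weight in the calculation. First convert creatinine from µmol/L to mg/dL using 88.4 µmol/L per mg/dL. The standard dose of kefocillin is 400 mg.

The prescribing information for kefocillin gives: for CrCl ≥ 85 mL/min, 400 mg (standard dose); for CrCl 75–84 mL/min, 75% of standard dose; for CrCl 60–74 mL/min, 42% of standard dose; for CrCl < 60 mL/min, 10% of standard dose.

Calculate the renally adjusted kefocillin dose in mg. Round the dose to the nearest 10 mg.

40 mg

SCr = 122 / 88.4 = 1.38 mg/dL
CrCl = (140 − 91) × 83 / (72 × 1.38) × 0.85 = 4067.0 / 99.36 × 0.85 ≈ 34.8 mL/min
CrCl ≈ 35 mL/min → bracket < 60 mL/min.
10% of 400 mg = 40 mg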